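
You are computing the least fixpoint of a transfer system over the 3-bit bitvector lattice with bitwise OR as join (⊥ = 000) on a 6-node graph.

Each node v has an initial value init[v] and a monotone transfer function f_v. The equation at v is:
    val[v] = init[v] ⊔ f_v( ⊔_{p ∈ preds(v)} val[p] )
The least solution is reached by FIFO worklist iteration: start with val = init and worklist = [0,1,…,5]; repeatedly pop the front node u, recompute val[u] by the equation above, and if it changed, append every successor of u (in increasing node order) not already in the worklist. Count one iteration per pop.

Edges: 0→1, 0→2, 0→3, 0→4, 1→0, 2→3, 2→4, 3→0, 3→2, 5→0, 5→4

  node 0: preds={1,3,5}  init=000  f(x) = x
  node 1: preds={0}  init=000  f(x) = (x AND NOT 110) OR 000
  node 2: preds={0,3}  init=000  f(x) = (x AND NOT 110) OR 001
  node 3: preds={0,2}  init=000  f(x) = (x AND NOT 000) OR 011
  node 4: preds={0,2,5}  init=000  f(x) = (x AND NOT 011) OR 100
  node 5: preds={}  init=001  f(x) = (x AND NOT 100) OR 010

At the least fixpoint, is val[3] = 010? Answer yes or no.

no

Worklist (11 pops):
  #1 pop 0: in=001 → 001 (was 000); enqueue []
  #2 pop 1: in=001 → 001 (was 000); enqueue [0]
  #3 pop 2: in=001 → 001 (was 000); enqueue []
  #4 pop 3: in=001 → 011 (was 000); enqueue [2]
  #5 pop 4: in=001 → 100 (was 000); enqueue []
  #6 pop 5: in=000 → 011 (was 001); enqueue [4]
  #7 pop 0: in=011 → 011 (was 001); enqueue [1,3]
  #8 pop 2: in=011 → 001 (no change)
  #9 pop 4: in=011 → 100 (no change)
  #10 pop 1: in=011 → 001 (no change)
  #11 pop 3: in=011 → 011 (no change)

Fixpoint:
  val[0] = 011
  val[1] = 001
  val[2] = 001
  val[3] = 011
  val[4] = 100
  val[5] = 011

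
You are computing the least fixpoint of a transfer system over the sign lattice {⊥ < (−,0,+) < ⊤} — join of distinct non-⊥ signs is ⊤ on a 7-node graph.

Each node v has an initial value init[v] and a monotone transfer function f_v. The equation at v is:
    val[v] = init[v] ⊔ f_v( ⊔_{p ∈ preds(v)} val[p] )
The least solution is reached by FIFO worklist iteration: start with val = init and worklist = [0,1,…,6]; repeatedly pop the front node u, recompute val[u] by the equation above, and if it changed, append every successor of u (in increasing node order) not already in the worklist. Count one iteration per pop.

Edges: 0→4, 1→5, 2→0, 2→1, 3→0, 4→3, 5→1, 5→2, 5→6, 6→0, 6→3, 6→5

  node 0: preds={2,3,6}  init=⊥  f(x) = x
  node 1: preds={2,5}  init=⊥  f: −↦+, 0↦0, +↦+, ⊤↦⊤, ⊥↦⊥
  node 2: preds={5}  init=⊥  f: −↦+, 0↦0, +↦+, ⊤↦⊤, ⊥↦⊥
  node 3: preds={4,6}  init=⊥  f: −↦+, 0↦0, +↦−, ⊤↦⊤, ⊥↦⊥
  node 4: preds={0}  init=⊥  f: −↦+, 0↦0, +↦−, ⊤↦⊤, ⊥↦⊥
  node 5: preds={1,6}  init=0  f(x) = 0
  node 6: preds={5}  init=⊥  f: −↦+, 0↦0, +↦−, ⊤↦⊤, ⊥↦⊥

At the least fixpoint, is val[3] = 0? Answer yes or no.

Trace (14 dequeues):
  [1] u=0 | in ⊥ | out ⊥ | ==
  [2] u=1 | in 0 | out 0 | prev ⊥ | push {}
  [3] u=2 | in 0 | out 0 | prev ⊥ | push {0,1}
  [4] u=3 | in ⊥ | out ⊥ | ==
  [5] u=4 | in ⊥ | out ⊥ | ==
  [6] u=5 | in 0 | out 0 | ==
  [7] u=6 | in 0 | out 0 | prev ⊥ | push {3,5}
  [8] u=0 | in 0 | out 0 | prev ⊥ | push {4}
  [9] u=1 | in 0 | out 0 | ==
  [10] u=3 | in 0 | out 0 | prev ⊥ | push {0}
  [11] u=5 | in 0 | out 0 | ==
  [12] u=4 | in 0 | out 0 | prev ⊥ | push {3}
  [13] u=0 | in 0 | out 0 | ==
  [14] u=3 | in 0 | out 0 | ==

Converged values:
  [0] 0
  [1] 0
  [2] 0
  [3] 0
  [4] 0
  [5] 0
  [6] 0

yes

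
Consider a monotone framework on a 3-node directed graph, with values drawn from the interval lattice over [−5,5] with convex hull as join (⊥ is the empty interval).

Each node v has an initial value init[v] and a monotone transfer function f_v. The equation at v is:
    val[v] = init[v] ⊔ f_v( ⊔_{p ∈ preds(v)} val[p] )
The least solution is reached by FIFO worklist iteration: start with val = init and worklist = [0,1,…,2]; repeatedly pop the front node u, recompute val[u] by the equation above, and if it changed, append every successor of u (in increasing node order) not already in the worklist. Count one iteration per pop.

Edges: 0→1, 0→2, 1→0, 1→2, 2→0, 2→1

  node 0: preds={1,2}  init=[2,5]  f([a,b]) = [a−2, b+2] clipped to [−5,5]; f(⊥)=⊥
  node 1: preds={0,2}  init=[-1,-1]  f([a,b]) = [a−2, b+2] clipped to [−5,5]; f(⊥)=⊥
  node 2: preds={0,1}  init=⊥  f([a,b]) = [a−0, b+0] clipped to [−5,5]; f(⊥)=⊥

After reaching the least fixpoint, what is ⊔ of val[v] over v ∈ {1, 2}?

Trace (6 dequeues):
  [1] u=0 | in [-1,-1] | out [-3,5] | prev [2,5] | push {}
  [2] u=1 | in [-3,5] | out [-5,5] | prev [-1,-1] | push {0}
  [3] u=2 | in [-5,5] | out [-5,5] | prev ⊥ | push {1}
  [4] u=0 | in [-5,5] | out [-5,5] | prev [-3,5] | push {2}
  [5] u=1 | in [-5,5] | out [-5,5] | ==
  [6] u=2 | in [-5,5] | out [-5,5] | ==

Converged values:
  [0] [-5,5]
  [1] [-5,5]
  [2] [-5,5]

[-5,5]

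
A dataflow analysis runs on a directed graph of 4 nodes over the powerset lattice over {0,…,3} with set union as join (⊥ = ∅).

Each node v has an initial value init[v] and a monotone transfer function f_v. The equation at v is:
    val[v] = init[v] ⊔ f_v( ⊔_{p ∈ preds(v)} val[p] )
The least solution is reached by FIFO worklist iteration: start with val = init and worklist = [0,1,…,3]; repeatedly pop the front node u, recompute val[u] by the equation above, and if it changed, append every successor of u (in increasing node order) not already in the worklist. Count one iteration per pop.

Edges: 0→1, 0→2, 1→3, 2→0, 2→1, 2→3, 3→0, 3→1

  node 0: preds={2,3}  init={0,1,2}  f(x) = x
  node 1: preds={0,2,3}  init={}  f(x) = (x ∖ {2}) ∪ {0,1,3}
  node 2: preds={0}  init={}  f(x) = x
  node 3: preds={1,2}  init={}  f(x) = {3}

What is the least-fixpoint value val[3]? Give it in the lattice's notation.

Worklist (10 pops):
  #1 pop 0: in={} → {0,1,2} (no change)
  #2 pop 1: in={0,1,2} → {0,1,3} (was {}); enqueue []
  #3 pop 2: in={0,1,2} → {0,1,2} (was {}); enqueue [0,1]
  #4 pop 3: in={0,1,2,3} → {3} (was {}); enqueue []
  #5 pop 0: in={0,1,2,3} → {0,1,2,3} (was {0,1,2}); enqueue [2]
  #6 pop 1: in={0,1,2,3} → {0,1,3} (no change)
  #7 pop 2: in={0,1,2,3} → {0,1,2,3} (was {0,1,2}); enqueue [0,1,3]
  #8 pop 0: in={0,1,2,3} → {0,1,2,3} (no change)
  #9 pop 1: in={0,1,2,3} → {0,1,3} (no change)
  #10 pop 3: in={0,1,2,3} → {3} (no change)

Fixpoint:
  val[0] = {0,1,2,3}
  val[1] = {0,1,3}
  val[2] = {0,1,2,3}
  val[3] = {3}

{3}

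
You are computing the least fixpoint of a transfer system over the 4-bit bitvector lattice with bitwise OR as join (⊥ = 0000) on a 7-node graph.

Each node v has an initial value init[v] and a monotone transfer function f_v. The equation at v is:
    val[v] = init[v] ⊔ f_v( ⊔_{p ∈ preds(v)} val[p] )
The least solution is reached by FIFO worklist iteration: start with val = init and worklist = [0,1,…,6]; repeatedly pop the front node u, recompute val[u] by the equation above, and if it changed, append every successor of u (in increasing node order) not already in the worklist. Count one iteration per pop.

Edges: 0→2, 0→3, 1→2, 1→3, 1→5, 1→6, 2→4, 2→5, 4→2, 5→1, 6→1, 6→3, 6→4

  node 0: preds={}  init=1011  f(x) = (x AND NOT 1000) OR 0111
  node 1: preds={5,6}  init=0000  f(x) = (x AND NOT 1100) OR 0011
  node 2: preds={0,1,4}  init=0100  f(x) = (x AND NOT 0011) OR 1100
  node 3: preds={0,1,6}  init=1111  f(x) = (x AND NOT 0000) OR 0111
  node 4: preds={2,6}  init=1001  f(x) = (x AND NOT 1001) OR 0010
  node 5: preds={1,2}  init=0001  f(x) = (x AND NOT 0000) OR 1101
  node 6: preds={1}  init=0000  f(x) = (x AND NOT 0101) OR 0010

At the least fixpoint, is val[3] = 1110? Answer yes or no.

no

Iteration log — 11 steps:
  step 1. node 0  ⊔preds=0000  new=1111  old=1011  +wl: 
  step 2. node 1  ⊔preds=0001  new=0011  old=0000  +wl: 
  step 3. node 2  ⊔preds=1111  new=1100  old=0100  +wl: 
  step 4. node 3  ⊔preds=1111  new=1111  stable
  step 5. node 4  ⊔preds=1100  new=1111  old=1001  +wl: 2
  step 6. node 5  ⊔preds=1111  new=1111  old=0001  +wl: 1
  step 7. node 6  ⊔preds=0011  new=0010  old=0000  +wl: 3,4
  step 8. node 2  ⊔preds=1111  new=1100  stable
  step 9. node 1  ⊔preds=1111  new=0011  stable
  step 10. node 3  ⊔preds=1111  new=1111  stable
  step 11. node 4  ⊔preds=1110  new=1111  stable

Least fixpoint reached:
  node 0: 1111
  node 1: 0011
  node 2: 1100
  node 3: 1111
  node 4: 1111
  node 5: 1111
  node 6: 0010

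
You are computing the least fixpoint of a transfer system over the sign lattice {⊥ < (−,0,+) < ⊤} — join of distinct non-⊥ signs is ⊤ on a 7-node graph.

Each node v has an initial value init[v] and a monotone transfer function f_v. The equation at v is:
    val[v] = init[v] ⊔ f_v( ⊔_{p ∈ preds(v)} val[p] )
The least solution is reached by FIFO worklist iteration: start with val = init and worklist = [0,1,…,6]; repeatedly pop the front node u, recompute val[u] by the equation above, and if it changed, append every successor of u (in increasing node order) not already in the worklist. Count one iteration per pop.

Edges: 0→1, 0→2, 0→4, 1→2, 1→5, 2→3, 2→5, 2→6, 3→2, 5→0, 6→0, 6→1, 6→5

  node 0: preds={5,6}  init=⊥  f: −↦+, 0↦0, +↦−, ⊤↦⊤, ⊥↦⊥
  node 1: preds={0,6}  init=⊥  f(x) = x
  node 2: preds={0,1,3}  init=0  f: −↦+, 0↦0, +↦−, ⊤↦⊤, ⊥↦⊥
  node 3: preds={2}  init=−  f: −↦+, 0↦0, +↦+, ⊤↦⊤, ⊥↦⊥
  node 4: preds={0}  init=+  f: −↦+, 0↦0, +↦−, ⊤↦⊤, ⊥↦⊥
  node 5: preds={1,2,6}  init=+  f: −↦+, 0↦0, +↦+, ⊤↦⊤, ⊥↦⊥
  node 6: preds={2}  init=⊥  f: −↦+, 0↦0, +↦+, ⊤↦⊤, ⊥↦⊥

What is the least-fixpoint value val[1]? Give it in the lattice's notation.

Worklist (13 pops):
  #1 pop 0: in=+ → − (was ⊥); enqueue []
  #2 pop 1: in=− → − (was ⊥); enqueue []
  #3 pop 2: in=− → ⊤ (was 0); enqueue []
  #4 pop 3: in=⊤ → ⊤ (was −); enqueue [2]
  #5 pop 4: in=− → + (no change)
  #6 pop 5: in=⊤ → ⊤ (was +); enqueue [0]
  #7 pop 6: in=⊤ → ⊤ (was ⊥); enqueue [1,5]
  #8 pop 2: in=⊤ → ⊤ (no change)
  #9 pop 0: in=⊤ → ⊤ (was −); enqueue [2,4]
  #10 pop 1: in=⊤ → ⊤ (was −); enqueue []
  #11 pop 5: in=⊤ → ⊤ (no change)
  #12 pop 2: in=⊤ → ⊤ (no change)
  #13 pop 4: in=⊤ → ⊤ (was +); enqueue []

Fixpoint:
  val[0] = ⊤
  val[1] = ⊤
  val[2] = ⊤
  val[3] = ⊤
  val[4] = ⊤
  val[5] = ⊤
  val[6] = ⊤

⊤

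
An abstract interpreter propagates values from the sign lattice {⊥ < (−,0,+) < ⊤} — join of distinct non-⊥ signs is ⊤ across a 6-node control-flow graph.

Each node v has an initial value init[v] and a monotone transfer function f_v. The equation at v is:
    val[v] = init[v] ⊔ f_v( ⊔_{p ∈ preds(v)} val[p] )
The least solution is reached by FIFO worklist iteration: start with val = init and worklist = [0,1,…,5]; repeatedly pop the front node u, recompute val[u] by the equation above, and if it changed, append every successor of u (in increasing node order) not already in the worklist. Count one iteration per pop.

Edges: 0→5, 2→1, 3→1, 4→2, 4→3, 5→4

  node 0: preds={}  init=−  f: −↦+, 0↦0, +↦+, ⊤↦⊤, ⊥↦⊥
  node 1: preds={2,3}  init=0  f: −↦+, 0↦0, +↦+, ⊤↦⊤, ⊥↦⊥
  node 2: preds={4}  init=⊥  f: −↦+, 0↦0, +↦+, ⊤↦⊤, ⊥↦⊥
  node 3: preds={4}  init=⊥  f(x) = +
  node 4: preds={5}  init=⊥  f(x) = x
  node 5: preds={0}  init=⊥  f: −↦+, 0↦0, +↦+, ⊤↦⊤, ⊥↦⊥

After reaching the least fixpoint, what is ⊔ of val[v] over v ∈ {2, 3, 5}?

+

Iteration log — 11 steps:
  step 1. node 0  ⊔preds=⊥  new=−  stable
  step 2. node 1  ⊔preds=⊥  new=0  stable
  step 3. node 2  ⊔preds=⊥  new=⊥  stable
  step 4. node 3  ⊔preds=⊥  new=+  old=⊥  +wl: 1
  step 5. node 4  ⊔preds=⊥  new=⊥  stable
  step 6. node 5  ⊔preds=−  new=+  old=⊥  +wl: 4
  step 7. node 1  ⊔preds=+  new=⊤  old=0  +wl: 
  step 8. node 4  ⊔preds=+  new=+  old=⊥  +wl: 2,3
  step 9. node 2  ⊔preds=+  new=+  old=⊥  +wl: 1
  step 10. node 3  ⊔preds=+  new=+  stable
  step 11. node 1  ⊔preds=+  new=⊤  stable

Least fixpoint reached:
  node 0: −
  node 1: ⊤
  node 2: +
  node 3: +
  node 4: +
  node 5: +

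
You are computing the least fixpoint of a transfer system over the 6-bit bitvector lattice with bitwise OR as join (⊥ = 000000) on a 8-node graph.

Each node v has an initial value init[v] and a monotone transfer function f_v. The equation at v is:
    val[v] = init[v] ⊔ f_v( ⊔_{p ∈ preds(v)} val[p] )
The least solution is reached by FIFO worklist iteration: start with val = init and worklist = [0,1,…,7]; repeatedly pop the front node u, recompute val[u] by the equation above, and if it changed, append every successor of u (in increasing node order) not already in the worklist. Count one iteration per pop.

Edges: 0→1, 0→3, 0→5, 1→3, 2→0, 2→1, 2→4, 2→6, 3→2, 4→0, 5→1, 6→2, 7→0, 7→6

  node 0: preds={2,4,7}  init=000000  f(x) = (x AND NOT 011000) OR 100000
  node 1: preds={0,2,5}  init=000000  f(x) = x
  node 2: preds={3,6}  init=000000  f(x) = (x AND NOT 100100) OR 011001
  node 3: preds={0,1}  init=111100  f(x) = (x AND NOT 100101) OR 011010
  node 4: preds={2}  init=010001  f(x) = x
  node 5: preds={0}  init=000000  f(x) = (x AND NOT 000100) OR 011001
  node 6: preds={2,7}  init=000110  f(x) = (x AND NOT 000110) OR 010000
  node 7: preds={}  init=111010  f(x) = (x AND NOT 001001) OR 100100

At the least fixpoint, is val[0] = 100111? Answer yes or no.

Iteration log — 14 steps:
  step 1. node 0  ⊔preds=111011  new=100011  old=000000  +wl: 
  step 2. node 1  ⊔preds=100011  new=100011  old=000000  +wl: 
  step 3. node 2  ⊔preds=111110  new=011011  old=000000  +wl: 0,1
  step 4. node 3  ⊔preds=100011  new=111110  old=111100  +wl: 2
  step 5. node 4  ⊔preds=011011  new=011011  old=010001  +wl: 
  step 6. node 5  ⊔preds=100011  new=111011  old=000000  +wl: 
  step 7. node 6  ⊔preds=111011  new=111111  old=000110  +wl: 
  step 8. node 7  ⊔preds=000000  new=111110  old=111010  +wl: 6
  step 9. node 0  ⊔preds=111111  new=100111  old=100011  +wl: 3,5
  step 10. node 1  ⊔preds=111111  new=111111  old=100011  +wl: 
  step 11. node 2  ⊔preds=111111  new=011011  stable
  step 12. node 6  ⊔preds=111111  new=111111  stable
  step 13. node 3  ⊔preds=111111  new=111110  stable
  step 14. node 5  ⊔preds=100111  new=111011  stable

Least fixpoint reached:
  node 0: 100111
  node 1: 111111
  node 2: 011011
  node 3: 111110
  node 4: 011011
  node 5: 111011
  node 6: 111111
  node 7: 111110

yes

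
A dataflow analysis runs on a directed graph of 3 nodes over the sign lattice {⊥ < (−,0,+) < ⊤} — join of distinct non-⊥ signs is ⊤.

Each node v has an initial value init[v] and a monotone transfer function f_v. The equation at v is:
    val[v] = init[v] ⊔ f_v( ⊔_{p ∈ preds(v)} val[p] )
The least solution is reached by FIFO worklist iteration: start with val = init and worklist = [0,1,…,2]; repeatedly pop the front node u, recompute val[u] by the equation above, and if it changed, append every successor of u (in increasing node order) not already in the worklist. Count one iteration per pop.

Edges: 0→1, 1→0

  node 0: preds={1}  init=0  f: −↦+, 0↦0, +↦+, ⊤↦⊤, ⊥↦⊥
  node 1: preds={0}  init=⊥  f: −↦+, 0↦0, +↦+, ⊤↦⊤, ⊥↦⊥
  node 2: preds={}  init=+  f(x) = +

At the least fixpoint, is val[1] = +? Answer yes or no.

Worklist (4 pops):
  #1 pop 0: in=⊥ → 0 (no change)
  #2 pop 1: in=0 → 0 (was ⊥); enqueue [0]
  #3 pop 2: in=⊥ → + (no change)
  #4 pop 0: in=0 → 0 (no change)

Fixpoint:
  val[0] = 0
  val[1] = 0
  val[2] = +

no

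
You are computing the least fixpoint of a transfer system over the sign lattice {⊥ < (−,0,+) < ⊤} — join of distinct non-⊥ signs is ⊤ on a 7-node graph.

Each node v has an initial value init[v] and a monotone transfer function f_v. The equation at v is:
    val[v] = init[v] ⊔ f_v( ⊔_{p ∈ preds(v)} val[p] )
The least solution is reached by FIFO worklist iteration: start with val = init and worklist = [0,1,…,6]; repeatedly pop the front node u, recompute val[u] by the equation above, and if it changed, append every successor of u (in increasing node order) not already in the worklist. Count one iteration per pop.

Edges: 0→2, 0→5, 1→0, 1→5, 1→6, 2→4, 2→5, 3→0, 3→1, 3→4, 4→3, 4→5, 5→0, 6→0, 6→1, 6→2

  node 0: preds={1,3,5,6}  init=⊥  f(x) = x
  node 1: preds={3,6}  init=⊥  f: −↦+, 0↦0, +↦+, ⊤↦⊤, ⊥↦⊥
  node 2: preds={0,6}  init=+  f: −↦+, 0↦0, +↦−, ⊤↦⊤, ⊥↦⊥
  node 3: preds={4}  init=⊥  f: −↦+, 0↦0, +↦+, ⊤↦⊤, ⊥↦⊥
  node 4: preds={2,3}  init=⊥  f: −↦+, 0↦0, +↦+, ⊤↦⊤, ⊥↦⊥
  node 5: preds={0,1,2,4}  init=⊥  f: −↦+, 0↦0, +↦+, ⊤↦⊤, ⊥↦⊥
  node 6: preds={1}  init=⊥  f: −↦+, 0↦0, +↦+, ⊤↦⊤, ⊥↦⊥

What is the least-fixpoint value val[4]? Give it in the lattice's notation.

Iteration log — 30 steps:
  step 1. node 0  ⊔preds=⊥  new=⊥  stable
  step 2. node 1  ⊔preds=⊥  new=⊥  stable
  step 3. node 2  ⊔preds=⊥  new=+  stable
  step 4. node 3  ⊔preds=⊥  new=⊥  stable
  step 5. node 4  ⊔preds=+  new=+  old=⊥  +wl: 3
  step 6. node 5  ⊔preds=+  new=+  old=⊥  +wl: 0
  step 7. node 6  ⊔preds=⊥  new=⊥  stable
  step 8. node 3  ⊔preds=+  new=+  old=⊥  +wl: 1,4
  step 9. node 0  ⊔preds=+  new=+  old=⊥  +wl: 2,5
  step 10. node 1  ⊔preds=+  new=+  old=⊥  +wl: 0,6
  step 11. node 4  ⊔preds=+  new=+  stable
  step 12. node 2  ⊔preds=+  new=⊤  old=+  +wl: 4
  step 13. node 5  ⊔preds=⊤  new=⊤  old=+  +wl: 
  step 14. node 0  ⊔preds=⊤  new=⊤  old=+  +wl: 2,5
  step 15. node 6  ⊔preds=+  new=+  old=⊥  +wl: 0,1
  step 16. node 4  ⊔preds=⊤  new=⊤  old=+  +wl: 3
  step 17. node 2  ⊔preds=⊤  new=⊤  stable
  step 18. node 5  ⊔preds=⊤  new=⊤  stable
  step 19. node 0  ⊔preds=⊤  new=⊤  stable
  step 20. node 1  ⊔preds=+  new=+  stable
  step 21. node 3  ⊔preds=⊤  new=⊤  old=+  +wl: 0,1,4
  step 22. node 0  ⊔preds=⊤  new=⊤  stable
  step 23. node 1  ⊔preds=⊤  new=⊤  old=+  +wl: 0,5,6
  step 24. node 4  ⊔preds=⊤  new=⊤  stable
  step 25. node 0  ⊔preds=⊤  new=⊤  stable
  step 26. node 5  ⊔preds=⊤  new=⊤  stable
  step 27. node 6  ⊔preds=⊤  new=⊤  old=+  +wl: 0,1,2
  step 28. node 0  ⊔preds=⊤  new=⊤  stable
  step 29. node 1  ⊔preds=⊤  new=⊤  stable
  step 30. node 2  ⊔preds=⊤  new=⊤  stable

Least fixpoint reached:
  node 0: ⊤
  node 1: ⊤
  node 2: ⊤
  node 3: ⊤
  node 4: ⊤
  node 5: ⊤
  node 6: ⊤

⊤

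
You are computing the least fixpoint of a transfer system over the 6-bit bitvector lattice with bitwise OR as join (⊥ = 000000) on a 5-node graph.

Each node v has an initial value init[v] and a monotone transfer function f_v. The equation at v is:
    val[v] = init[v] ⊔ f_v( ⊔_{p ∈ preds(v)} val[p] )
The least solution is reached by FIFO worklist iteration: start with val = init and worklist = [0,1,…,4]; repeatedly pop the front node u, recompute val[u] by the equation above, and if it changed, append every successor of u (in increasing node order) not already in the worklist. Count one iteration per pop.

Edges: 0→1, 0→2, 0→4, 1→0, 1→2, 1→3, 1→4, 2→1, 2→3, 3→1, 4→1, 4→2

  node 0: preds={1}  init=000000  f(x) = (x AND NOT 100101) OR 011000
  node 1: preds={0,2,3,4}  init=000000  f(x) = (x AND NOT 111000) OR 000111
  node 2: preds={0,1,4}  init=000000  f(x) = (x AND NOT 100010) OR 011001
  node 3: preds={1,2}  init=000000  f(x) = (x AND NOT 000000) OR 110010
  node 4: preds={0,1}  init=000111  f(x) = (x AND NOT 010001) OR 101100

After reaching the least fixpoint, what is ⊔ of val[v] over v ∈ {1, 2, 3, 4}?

Iteration log — 9 steps:
  step 1. node 0  ⊔preds=000000  new=011000  old=000000  +wl: 
  step 2. node 1  ⊔preds=011111  new=000111  old=000000  +wl: 0
  step 3. node 2  ⊔preds=011111  new=011101  old=000000  +wl: 1
  step 4. node 3  ⊔preds=011111  new=111111  old=000000  +wl: 
  step 5. node 4  ⊔preds=011111  new=101111  old=000111  +wl: 2
  step 6. node 0  ⊔preds=000111  new=011010  old=011000  +wl: 4
  step 7. node 1  ⊔preds=111111  new=000111  stable
  step 8. node 2  ⊔preds=111111  new=011101  stable
  step 9. node 4  ⊔preds=011111  new=101111  stable

Least fixpoint reached:
  node 0: 011010
  node 1: 000111
  node 2: 011101
  node 3: 111111
  node 4: 101111

111111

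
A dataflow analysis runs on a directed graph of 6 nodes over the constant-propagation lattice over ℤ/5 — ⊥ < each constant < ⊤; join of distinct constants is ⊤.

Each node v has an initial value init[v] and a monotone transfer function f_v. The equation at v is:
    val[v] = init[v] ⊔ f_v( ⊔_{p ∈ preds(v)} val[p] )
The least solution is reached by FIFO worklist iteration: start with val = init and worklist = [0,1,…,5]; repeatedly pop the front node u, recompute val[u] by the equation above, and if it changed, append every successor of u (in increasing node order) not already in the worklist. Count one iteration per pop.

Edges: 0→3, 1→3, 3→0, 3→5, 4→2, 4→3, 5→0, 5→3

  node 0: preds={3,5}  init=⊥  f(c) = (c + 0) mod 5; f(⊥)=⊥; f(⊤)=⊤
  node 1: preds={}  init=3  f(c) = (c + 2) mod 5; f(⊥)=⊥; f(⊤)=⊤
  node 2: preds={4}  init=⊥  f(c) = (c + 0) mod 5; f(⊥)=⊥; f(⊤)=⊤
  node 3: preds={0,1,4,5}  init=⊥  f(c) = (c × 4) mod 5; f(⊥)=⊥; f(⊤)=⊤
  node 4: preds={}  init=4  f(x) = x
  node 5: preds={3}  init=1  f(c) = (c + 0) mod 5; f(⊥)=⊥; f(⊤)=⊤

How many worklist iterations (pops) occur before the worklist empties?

Trace (8 dequeues):
  [1] u=0 | in 1 | out 1 | prev ⊥ | push {}
  [2] u=1 | in ⊥ | out 3 | ==
  [3] u=2 | in 4 | out 4 | prev ⊥ | push {}
  [4] u=3 | in ⊤ | out ⊤ | prev ⊥ | push {0}
  [5] u=4 | in ⊥ | out 4 | ==
  [6] u=5 | in ⊤ | out ⊤ | prev 1 | push {3}
  [7] u=0 | in ⊤ | out ⊤ | prev 1 | push {}
  [8] u=3 | in ⊤ | out ⊤ | ==

Converged values:
  [0] ⊤
  [1] 3
  [2] 4
  [3] ⊤
  [4] 4
  [5] ⊤

8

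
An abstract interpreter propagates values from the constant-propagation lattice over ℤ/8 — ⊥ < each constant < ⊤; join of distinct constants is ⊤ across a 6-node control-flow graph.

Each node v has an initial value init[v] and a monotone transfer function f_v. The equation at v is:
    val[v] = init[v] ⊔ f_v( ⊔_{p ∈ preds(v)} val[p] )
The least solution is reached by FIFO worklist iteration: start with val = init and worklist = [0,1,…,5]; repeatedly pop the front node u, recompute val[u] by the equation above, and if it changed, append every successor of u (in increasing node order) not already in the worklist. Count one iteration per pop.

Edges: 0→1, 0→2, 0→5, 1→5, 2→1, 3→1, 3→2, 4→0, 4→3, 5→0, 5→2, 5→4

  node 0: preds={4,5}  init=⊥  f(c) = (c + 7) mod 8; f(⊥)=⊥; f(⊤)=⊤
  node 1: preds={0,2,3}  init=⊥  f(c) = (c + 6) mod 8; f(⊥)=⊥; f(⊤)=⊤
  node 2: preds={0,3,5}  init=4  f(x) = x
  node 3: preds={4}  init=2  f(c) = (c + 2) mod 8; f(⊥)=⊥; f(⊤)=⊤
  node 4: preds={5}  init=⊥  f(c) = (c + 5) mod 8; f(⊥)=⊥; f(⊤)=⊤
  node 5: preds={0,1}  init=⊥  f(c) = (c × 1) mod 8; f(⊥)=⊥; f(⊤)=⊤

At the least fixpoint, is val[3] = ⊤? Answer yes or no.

Worklist (16 pops):
  #1 pop 0: in=⊥ → ⊥ (no change)
  #2 pop 1: in=⊤ → ⊤ (was ⊥); enqueue []
  #3 pop 2: in=2 → ⊤ (was 4); enqueue [1]
  #4 pop 3: in=⊥ → 2 (no change)
  #5 pop 4: in=⊥ → ⊥ (no change)
  #6 pop 5: in=⊤ → ⊤ (was ⊥); enqueue [0,2,4]
  #7 pop 1: in=⊤ → ⊤ (no change)
  #8 pop 0: in=⊤ → ⊤ (was ⊥); enqueue [1,5]
  #9 pop 2: in=⊤ → ⊤ (no change)
  #10 pop 4: in=⊤ → ⊤ (was ⊥); enqueue [0,3]
  #11 pop 1: in=⊤ → ⊤ (no change)
  #12 pop 5: in=⊤ → ⊤ (no change)
  #13 pop 0: in=⊤ → ⊤ (no change)
  #14 pop 3: in=⊤ → ⊤ (was 2); enqueue [1,2]
  #15 pop 1: in=⊤ → ⊤ (no change)
  #16 pop 2: in=⊤ → ⊤ (no change)

Fixpoint:
  val[0] = ⊤
  val[1] = ⊤
  val[2] = ⊤
  val[3] = ⊤
  val[4] = ⊤
  val[5] = ⊤

yes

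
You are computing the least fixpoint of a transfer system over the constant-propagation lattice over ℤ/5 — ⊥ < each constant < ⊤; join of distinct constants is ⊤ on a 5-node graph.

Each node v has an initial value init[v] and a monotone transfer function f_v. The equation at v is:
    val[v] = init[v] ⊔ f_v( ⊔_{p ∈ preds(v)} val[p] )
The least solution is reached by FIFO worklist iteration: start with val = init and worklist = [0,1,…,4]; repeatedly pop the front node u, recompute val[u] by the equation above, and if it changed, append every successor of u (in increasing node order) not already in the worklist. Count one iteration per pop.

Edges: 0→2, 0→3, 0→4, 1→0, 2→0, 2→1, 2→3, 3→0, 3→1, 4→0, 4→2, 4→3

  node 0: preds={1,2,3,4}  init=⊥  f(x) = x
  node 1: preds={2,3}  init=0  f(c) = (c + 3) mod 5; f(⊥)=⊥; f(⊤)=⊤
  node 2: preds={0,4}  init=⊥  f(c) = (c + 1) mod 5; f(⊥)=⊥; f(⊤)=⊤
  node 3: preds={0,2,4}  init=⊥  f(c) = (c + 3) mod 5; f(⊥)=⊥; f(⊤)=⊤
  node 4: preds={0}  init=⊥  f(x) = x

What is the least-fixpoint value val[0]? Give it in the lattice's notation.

Worklist (14 pops):
  #1 pop 0: in=0 → 0 (was ⊥); enqueue []
  #2 pop 1: in=⊥ → 0 (no change)
  #3 pop 2: in=0 → 1 (was ⊥); enqueue [0,1]
  #4 pop 3: in=⊤ → ⊤ (was ⊥); enqueue []
  #5 pop 4: in=0 → 0 (was ⊥); enqueue [2,3]
  #6 pop 0: in=⊤ → ⊤ (was 0); enqueue [4]
  #7 pop 1: in=⊤ → ⊤ (was 0); enqueue [0]
  #8 pop 2: in=⊤ → ⊤ (was 1); enqueue [1]
  #9 pop 3: in=⊤ → ⊤ (no change)
  #10 pop 4: in=⊤ → ⊤ (was 0); enqueue [2,3]
  #11 pop 0: in=⊤ → ⊤ (no change)
  #12 pop 1: in=⊤ → ⊤ (no change)
  #13 pop 2: in=⊤ → ⊤ (no change)
  #14 pop 3: in=⊤ → ⊤ (no change)

Fixpoint:
  val[0] = ⊤
  val[1] = ⊤
  val[2] = ⊤
  val[3] = ⊤
  val[4] = ⊤

⊤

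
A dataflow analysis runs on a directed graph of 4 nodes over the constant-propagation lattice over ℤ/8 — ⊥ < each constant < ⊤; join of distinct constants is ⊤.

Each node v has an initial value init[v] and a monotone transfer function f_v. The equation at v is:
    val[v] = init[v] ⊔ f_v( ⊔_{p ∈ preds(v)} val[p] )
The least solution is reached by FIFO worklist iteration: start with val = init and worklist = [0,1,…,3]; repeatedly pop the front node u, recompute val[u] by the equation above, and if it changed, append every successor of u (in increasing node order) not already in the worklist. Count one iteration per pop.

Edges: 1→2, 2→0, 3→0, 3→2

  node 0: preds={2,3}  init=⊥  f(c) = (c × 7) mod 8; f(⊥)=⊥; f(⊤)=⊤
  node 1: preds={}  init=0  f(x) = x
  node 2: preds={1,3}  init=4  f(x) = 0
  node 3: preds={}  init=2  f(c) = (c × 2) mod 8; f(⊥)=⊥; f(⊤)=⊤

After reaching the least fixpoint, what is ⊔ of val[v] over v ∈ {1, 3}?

⊤

Worklist (5 pops):
  #1 pop 0: in=⊤ → ⊤ (was ⊥); enqueue []
  #2 pop 1: in=⊥ → 0 (no change)
  #3 pop 2: in=⊤ → ⊤ (was 4); enqueue [0]
  #4 pop 3: in=⊥ → 2 (no change)
  #5 pop 0: in=⊤ → ⊤ (no change)

Fixpoint:
  val[0] = ⊤
  val[1] = 0
  val[2] = ⊤
  val[3] = 2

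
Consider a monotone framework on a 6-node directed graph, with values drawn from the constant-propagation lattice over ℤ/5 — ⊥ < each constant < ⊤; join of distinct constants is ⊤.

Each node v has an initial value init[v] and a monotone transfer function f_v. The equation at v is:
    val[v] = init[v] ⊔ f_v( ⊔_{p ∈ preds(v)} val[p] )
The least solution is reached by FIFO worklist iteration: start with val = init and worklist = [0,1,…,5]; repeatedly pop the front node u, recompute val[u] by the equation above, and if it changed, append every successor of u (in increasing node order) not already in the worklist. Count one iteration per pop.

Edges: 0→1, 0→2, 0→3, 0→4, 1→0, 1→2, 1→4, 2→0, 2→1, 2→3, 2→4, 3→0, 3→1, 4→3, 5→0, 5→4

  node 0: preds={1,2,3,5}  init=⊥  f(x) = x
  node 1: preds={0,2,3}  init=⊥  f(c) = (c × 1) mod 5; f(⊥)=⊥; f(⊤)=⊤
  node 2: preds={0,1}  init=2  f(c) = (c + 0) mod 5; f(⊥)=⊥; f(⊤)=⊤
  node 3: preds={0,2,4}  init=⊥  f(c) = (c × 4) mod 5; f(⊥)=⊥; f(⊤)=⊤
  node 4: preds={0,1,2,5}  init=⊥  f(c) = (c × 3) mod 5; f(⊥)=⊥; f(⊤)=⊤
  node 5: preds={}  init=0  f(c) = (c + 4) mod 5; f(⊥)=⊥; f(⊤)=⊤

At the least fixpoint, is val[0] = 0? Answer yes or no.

Trace (9 dequeues):
  [1] u=0 | in ⊤ | out ⊤ | prev ⊥ | push {}
  [2] u=1 | in ⊤ | out ⊤ | prev ⊥ | push {0}
  [3] u=2 | in ⊤ | out ⊤ | prev 2 | push {1}
  [4] u=3 | in ⊤ | out ⊤ | prev ⊥ | push {}
  [5] u=4 | in ⊤ | out ⊤ | prev ⊥ | push {3}
  [6] u=5 | in ⊥ | out 0 | ==
  [7] u=0 | in ⊤ | out ⊤ | ==
  [8] u=1 | in ⊤ | out ⊤ | ==
  [9] u=3 | in ⊤ | out ⊤ | ==

Converged values:
  [0] ⊤
  [1] ⊤
  [2] ⊤
  [3] ⊤
  [4] ⊤
  [5] 0

no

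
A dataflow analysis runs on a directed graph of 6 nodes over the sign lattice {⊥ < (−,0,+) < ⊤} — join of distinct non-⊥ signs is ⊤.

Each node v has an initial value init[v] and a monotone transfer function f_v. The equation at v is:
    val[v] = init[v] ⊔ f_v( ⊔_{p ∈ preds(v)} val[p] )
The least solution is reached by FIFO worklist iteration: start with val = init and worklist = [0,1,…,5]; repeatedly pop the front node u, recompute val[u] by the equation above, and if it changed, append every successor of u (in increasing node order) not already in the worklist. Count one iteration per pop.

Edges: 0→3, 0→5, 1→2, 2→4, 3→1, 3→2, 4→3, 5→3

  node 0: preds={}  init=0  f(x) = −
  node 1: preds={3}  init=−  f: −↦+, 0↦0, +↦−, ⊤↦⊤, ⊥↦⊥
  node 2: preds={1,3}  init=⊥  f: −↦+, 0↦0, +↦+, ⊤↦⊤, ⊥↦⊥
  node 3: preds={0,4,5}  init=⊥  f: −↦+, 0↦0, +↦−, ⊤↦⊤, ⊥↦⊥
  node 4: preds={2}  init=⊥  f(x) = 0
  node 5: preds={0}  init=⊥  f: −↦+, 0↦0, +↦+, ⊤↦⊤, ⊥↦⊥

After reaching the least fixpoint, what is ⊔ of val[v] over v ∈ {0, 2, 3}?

⊤

Trace (10 dequeues):
  [1] u=0 | in ⊥ | out ⊤ | prev 0 | push {}
  [2] u=1 | in ⊥ | out − | ==
  [3] u=2 | in − | out + | prev ⊥ | push {}
  [4] u=3 | in ⊤ | out ⊤ | prev ⊥ | push {1,2}
  [5] u=4 | in + | out 0 | prev ⊥ | push {3}
  [6] u=5 | in ⊤ | out ⊤ | prev ⊥ | push {}
  [7] u=1 | in ⊤ | out ⊤ | prev − | push {}
  [8] u=2 | in ⊤ | out ⊤ | prev + | push {4}
  [9] u=3 | in ⊤ | out ⊤ | ==
  [10] u=4 | in ⊤ | out 0 | ==

Converged values:
  [0] ⊤
  [1] ⊤
  [2] ⊤
  [3] ⊤
  [4] 0
  [5] ⊤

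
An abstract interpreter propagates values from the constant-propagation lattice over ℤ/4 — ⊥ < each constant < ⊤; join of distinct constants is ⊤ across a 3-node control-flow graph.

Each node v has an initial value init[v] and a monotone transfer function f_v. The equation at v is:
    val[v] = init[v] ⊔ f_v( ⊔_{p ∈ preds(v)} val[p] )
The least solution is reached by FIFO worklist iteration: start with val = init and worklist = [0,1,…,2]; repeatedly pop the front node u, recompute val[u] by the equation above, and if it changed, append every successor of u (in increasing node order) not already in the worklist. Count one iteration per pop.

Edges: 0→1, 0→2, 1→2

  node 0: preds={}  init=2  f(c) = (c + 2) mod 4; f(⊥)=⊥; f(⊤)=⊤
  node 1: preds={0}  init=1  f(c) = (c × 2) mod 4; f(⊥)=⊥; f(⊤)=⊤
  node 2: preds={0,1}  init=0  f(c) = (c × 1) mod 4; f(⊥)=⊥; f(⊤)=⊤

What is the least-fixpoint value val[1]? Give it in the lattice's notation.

⊤

Worklist (3 pops):
  #1 pop 0: in=⊥ → 2 (no change)
  #2 pop 1: in=2 → ⊤ (was 1); enqueue []
  #3 pop 2: in=⊤ → ⊤ (was 0); enqueue []

Fixpoint:
  val[0] = 2
  val[1] = ⊤
  val[2] = ⊤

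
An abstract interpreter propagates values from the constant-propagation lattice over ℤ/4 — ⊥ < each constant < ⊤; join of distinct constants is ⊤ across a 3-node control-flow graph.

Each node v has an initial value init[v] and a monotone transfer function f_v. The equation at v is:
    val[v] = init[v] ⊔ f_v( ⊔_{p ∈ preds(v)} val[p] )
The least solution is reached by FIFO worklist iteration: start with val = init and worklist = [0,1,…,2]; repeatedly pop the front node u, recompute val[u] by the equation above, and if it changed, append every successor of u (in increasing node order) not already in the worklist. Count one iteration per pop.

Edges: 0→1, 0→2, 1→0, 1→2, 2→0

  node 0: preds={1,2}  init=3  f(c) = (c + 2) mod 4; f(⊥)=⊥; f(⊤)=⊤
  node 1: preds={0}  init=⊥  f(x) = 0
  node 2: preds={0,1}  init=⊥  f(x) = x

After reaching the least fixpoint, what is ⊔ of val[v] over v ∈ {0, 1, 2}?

Trace (6 dequeues):
  [1] u=0 | in ⊥ | out 3 | ==
  [2] u=1 | in 3 | out 0 | prev ⊥ | push {0}
  [3] u=2 | in ⊤ | out ⊤ | prev ⊥ | push {}
  [4] u=0 | in ⊤ | out ⊤ | prev 3 | push {1,2}
  [5] u=1 | in ⊤ | out 0 | ==
  [6] u=2 | in ⊤ | out ⊤ | ==

Converged values:
  [0] ⊤
  [1] 0
  [2] ⊤

⊤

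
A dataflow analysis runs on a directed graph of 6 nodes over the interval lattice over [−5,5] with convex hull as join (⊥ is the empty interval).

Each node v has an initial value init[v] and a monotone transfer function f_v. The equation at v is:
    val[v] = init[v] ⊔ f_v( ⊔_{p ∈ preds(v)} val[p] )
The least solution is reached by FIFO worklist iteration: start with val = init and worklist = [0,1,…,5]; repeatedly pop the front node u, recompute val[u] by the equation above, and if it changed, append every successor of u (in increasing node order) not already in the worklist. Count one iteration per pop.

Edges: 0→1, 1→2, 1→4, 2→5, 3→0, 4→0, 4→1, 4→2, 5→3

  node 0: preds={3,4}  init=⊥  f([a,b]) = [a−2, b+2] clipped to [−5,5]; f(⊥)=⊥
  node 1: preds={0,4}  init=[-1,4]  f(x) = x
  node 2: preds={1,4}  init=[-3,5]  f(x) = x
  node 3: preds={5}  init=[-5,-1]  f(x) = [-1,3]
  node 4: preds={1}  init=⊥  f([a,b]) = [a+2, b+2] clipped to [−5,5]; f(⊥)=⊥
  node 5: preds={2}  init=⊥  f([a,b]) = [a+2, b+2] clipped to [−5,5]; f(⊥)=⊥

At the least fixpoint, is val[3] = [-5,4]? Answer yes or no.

no

Iteration log — 11 steps:
  step 1. node 0  ⊔preds=[-5,-1]  new=[-5,1]  old=⊥  +wl: 
  step 2. node 1  ⊔preds=[-5,1]  new=[-5,4]  old=[-1,4]  +wl: 
  step 3. node 2  ⊔preds=[-5,4]  new=[-5,5]  old=[-3,5]  +wl: 
  step 4. node 3  ⊔preds=⊥  new=[-5,3]  old=[-5,-1]  +wl: 0
  step 5. node 4  ⊔preds=[-5,4]  new=[-3,5]  old=⊥  +wl: 1,2
  step 6. node 5  ⊔preds=[-5,5]  new=[-3,5]  old=⊥  +wl: 3
  step 7. node 0  ⊔preds=[-5,5]  new=[-5,5]  old=[-5,1]  +wl: 
  step 8. node 1  ⊔preds=[-5,5]  new=[-5,5]  old=[-5,4]  +wl: 4
  step 9. node 2  ⊔preds=[-5,5]  new=[-5,5]  stable
  step 10. node 3  ⊔preds=[-3,5]  new=[-5,3]  stable
  step 11. node 4  ⊔preds=[-5,5]  new=[-3,5]  stable

Least fixpoint reached:
  node 0: [-5,5]
  node 1: [-5,5]
  node 2: [-5,5]
  node 3: [-5,3]
  node 4: [-3,5]
  node 5: [-3,5]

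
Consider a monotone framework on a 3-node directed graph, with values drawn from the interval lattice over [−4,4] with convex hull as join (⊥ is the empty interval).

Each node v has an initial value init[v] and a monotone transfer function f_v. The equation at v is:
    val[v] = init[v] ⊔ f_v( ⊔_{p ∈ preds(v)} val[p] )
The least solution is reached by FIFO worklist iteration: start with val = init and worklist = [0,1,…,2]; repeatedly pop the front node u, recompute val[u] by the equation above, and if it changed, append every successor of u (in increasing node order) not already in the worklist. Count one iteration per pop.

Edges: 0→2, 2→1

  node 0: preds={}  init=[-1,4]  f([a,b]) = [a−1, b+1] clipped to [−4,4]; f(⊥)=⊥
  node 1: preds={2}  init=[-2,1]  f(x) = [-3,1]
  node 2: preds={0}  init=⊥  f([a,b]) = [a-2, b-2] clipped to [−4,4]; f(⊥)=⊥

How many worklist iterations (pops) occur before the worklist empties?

4

Trace (4 dequeues):
  [1] u=0 | in ⊥ | out [-1,4] | ==
  [2] u=1 | in ⊥ | out [-3,1] | prev [-2,1] | push {}
  [3] u=2 | in [-1,4] | out [-3,2] | prev ⊥ | push {1}
  [4] u=1 | in [-3,2] | out [-3,1] | ==

Converged values:
  [0] [-1,4]
  [1] [-3,1]
  [2] [-3,2]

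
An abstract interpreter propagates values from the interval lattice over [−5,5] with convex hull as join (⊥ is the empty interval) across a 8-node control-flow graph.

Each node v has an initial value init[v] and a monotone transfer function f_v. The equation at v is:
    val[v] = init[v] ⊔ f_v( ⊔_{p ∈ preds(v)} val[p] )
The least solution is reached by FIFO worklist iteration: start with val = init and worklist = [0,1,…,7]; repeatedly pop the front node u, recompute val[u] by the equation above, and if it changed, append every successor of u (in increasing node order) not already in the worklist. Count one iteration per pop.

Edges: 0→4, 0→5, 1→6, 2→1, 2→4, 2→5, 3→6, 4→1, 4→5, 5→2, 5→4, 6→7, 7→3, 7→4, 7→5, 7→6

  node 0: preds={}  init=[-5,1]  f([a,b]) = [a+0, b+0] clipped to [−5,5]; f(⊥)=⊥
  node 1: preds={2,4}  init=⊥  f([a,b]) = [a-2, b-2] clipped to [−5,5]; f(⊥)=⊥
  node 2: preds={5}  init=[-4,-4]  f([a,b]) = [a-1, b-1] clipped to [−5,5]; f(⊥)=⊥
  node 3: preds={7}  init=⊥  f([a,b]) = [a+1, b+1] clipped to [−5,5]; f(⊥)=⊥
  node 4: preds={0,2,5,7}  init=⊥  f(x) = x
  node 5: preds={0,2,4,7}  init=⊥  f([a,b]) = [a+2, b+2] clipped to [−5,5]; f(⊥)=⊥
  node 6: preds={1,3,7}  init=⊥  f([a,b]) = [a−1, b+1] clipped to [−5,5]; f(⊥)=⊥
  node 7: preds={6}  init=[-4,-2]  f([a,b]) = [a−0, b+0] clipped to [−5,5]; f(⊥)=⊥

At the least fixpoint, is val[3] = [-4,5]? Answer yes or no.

yes

Iteration log — 38 steps:
  step 1. node 0  ⊔preds=⊥  new=[-5,1]  stable
  step 2. node 1  ⊔preds=[-4,-4]  new=[-5,-5]  old=⊥  +wl: 
  step 3. node 2  ⊔preds=⊥  new=[-4,-4]  stable
  step 4. node 3  ⊔preds=[-4,-2]  new=[-3,-1]  old=⊥  +wl: 
  step 5. node 4  ⊔preds=[-5,1]  new=[-5,1]  old=⊥  +wl: 1
  step 6. node 5  ⊔preds=[-5,1]  new=[-3,3]  old=⊥  +wl: 2,4
  step 7. node 6  ⊔preds=[-5,-1]  new=[-5,0]  old=⊥  +wl: 
  step 8. node 7  ⊔preds=[-5,0]  new=[-5,0]  old=[-4,-2]  +wl: 3,5,6
  step 9. node 1  ⊔preds=[-5,1]  new=[-5,-1]  old=[-5,-5]  +wl: 
  step 10. node 2  ⊔preds=[-3,3]  new=[-4,2]  old=[-4,-4]  +wl: 1
  step 11. node 4  ⊔preds=[-5,3]  new=[-5,3]  old=[-5,1]  +wl: 
  step 12. node 3  ⊔preds=[-5,0]  new=[-4,1]  old=[-3,-1]  +wl: 
  step 13. node 5  ⊔preds=[-5,3]  new=[-3,5]  old=[-3,3]  +wl: 2,4
  step 14. node 6  ⊔preds=[-5,1]  new=[-5,2]  old=[-5,0]  +wl: 7
  step 15. node 1  ⊔preds=[-5,3]  new=[-5,1]  old=[-5,-1]  +wl: 6
  step 16. node 2  ⊔preds=[-3,5]  new=[-4,4]  old=[-4,2]  +wl: 1,5
  step 17. node 4  ⊔preds=[-5,5]  new=[-5,5]  old=[-5,3]  +wl: 
  step 18. node 7  ⊔preds=[-5,2]  new=[-5,2]  old=[-5,0]  +wl: 3,4
  step 19. node 6  ⊔preds=[-5,2]  new=[-5,3]  old=[-5,2]  +wl: 7
  step 20. node 1  ⊔preds=[-5,5]  new=[-5,3]  old=[-5,1]  +wl: 6
  step 21. node 5  ⊔preds=[-5,5]  new=[-3,5]  stable
  step 22. node 3  ⊔preds=[-5,2]  new=[-4,3]  old=[-4,1]  +wl: 
  step 23. node 4  ⊔preds=[-5,5]  new=[-5,5]  stable
  step 24. node 7  ⊔preds=[-5,3]  new=[-5,3]  old=[-5,2]  +wl: 3,4,5
  step 25. node 6  ⊔preds=[-5,3]  new=[-5,4]  old=[-5,3]  +wl: 7
  step 26. node 3  ⊔preds=[-5,3]  new=[-4,4]  old=[-4,3]  +wl: 6
  step 27. node 4  ⊔preds=[-5,5]  new=[-5,5]  stable
  step 28. node 5  ⊔preds=[-5,5]  new=[-3,5]  stable
  step 29. node 7  ⊔preds=[-5,4]  new=[-5,4]  old=[-5,3]  +wl: 3,4,5
  step 30. node 6  ⊔preds=[-5,4]  new=[-5,5]  old=[-5,4]  +wl: 7
  step 31. node 3  ⊔preds=[-5,4]  new=[-4,5]  old=[-4,4]  +wl: 6
  step 32. node 4  ⊔preds=[-5,5]  new=[-5,5]  stable
  step 33. node 5  ⊔preds=[-5,5]  new=[-3,5]  stable
  step 34. node 7  ⊔preds=[-5,5]  new=[-5,5]  old=[-5,4]  +wl: 3,4,5
  step 35. node 6  ⊔preds=[-5,5]  new=[-5,5]  stable
  step 36. node 3  ⊔preds=[-5,5]  new=[-4,5]  stable
  step 37. node 4  ⊔preds=[-5,5]  new=[-5,5]  stable
  step 38. node 5  ⊔preds=[-5,5]  new=[-3,5]  stable

Least fixpoint reached:
  node 0: [-5,1]
  node 1: [-5,3]
  node 2: [-4,4]
  node 3: [-4,5]
  node 4: [-5,5]
  node 5: [-3,5]
  node 6: [-5,5]
  node 7: [-5,5]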